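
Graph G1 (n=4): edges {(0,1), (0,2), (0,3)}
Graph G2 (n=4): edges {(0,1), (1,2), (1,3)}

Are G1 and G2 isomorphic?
Yes, isomorphic

The graphs are isomorphic.
One valid mapping φ: V(G1) → V(G2): 0→1, 1→0, 2→2, 3→3

Verify φ preserves adjacency — for each edge of G1, its image is an edge of G2:
  (0,1) → (φ(0),φ(1)) = (0,1) ∈ E(G2) ✓
  (0,2) → (φ(0),φ(2)) = (1,2) ∈ E(G2) ✓
  (0,3) → (φ(0),φ(3)) = (1,3) ∈ E(G2) ✓
All 3 edges of G1 map to edges of G2, and |E(G1)| = |E(G2)| = 3, so φ is a bijection on edges as well as vertices. Hence G1 ≅ G2.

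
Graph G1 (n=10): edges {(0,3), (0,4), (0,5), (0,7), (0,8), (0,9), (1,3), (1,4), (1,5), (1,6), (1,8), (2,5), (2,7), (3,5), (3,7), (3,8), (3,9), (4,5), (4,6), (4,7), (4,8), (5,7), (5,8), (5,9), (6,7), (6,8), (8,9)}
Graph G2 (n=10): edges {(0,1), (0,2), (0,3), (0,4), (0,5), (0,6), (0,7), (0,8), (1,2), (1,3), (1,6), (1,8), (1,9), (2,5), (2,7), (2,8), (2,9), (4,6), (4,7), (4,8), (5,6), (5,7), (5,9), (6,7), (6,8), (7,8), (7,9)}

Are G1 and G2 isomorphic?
Yes, isomorphic

The graphs are isomorphic.
One valid mapping φ: V(G1) → V(G2): 0→8, 1→5, 2→3, 3→6, 4→2, 5→0, 6→9, 7→1, 8→7, 9→4

Verify φ preserves adjacency — for each edge of G1, its image is an edge of G2:
  (0,3) → (φ(0),φ(3)) = (6,8) ∈ E(G2) ✓
  (0,4) → (φ(0),φ(4)) = (2,8) ∈ E(G2) ✓
  (0,5) → (φ(0),φ(5)) = (0,8) ∈ E(G2) ✓
  (0,7) → (φ(0),φ(7)) = (1,8) ∈ E(G2) ✓
  (0,8) → (φ(0),φ(8)) = (7,8) ∈ E(G2) ✓
  (0,9) → (φ(0),φ(9)) = (4,8) ∈ E(G2) ✓
  (1,3) → (φ(1),φ(3)) = (5,6) ∈ E(G2) ✓
  (1,4) → (φ(1),φ(4)) = (2,5) ∈ E(G2) ✓
  (1,5) → (φ(1),φ(5)) = (0,5) ∈ E(G2) ✓
  (1,6) → (φ(1),φ(6)) = (5,9) ∈ E(G2) ✓
  (1,8) → (φ(1),φ(8)) = (5,7) ∈ E(G2) ✓
  (2,5) → (φ(2),φ(5)) = (0,3) ∈ E(G2) ✓
  (2,7) → (φ(2),φ(7)) = (1,3) ∈ E(G2) ✓
  (3,5) → (φ(3),φ(5)) = (0,6) ∈ E(G2) ✓
  (3,7) → (φ(3),φ(7)) = (1,6) ∈ E(G2) ✓
  (3,8) → (φ(3),φ(8)) = (6,7) ∈ E(G2) ✓
  (3,9) → (φ(3),φ(9)) = (4,6) ∈ E(G2) ✓
  (4,5) → (φ(4),φ(5)) = (0,2) ∈ E(G2) ✓
  (4,6) → (φ(4),φ(6)) = (2,9) ∈ E(G2) ✓
  (4,7) → (φ(4),φ(7)) = (1,2) ∈ E(G2) ✓
  (4,8) → (φ(4),φ(8)) = (2,7) ∈ E(G2) ✓
  (5,7) → (φ(5),φ(7)) = (0,1) ∈ E(G2) ✓
  (5,8) → (φ(5),φ(8)) = (0,7) ∈ E(G2) ✓
  (5,9) → (φ(5),φ(9)) = (0,4) ∈ E(G2) ✓
  (6,7) → (φ(6),φ(7)) = (1,9) ∈ E(G2) ✓
  (6,8) → (φ(6),φ(8)) = (7,9) ∈ E(G2) ✓
  (8,9) → (φ(8),φ(9)) = (4,7) ∈ E(G2) ✓
All 27 edges of G1 map to edges of G2, and |E(G1)| = |E(G2)| = 27, so φ is a bijection on edges as well as vertices. Hence G1 ≅ G2.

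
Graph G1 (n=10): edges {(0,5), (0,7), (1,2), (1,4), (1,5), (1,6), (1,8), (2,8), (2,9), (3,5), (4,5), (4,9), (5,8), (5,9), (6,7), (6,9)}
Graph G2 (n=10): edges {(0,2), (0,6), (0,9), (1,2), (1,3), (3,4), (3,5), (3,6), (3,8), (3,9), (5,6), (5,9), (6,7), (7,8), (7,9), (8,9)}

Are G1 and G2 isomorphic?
Yes, isomorphic

The graphs are isomorphic.
One valid mapping φ: V(G1) → V(G2): 0→1, 1→9, 2→7, 3→4, 4→5, 5→3, 6→0, 7→2, 8→8, 9→6

Verify φ preserves adjacency — for each edge of G1, its image is an edge of G2:
  (0,5) → (φ(0),φ(5)) = (1,3) ∈ E(G2) ✓
  (0,7) → (φ(0),φ(7)) = (1,2) ∈ E(G2) ✓
  (1,2) → (φ(1),φ(2)) = (7,9) ∈ E(G2) ✓
  (1,4) → (φ(1),φ(4)) = (5,9) ∈ E(G2) ✓
  (1,5) → (φ(1),φ(5)) = (3,9) ∈ E(G2) ✓
  (1,6) → (φ(1),φ(6)) = (0,9) ∈ E(G2) ✓
  (1,8) → (φ(1),φ(8)) = (8,9) ∈ E(G2) ✓
  (2,8) → (φ(2),φ(8)) = (7,8) ∈ E(G2) ✓
  (2,9) → (φ(2),φ(9)) = (6,7) ∈ E(G2) ✓
  (3,5) → (φ(3),φ(5)) = (3,4) ∈ E(G2) ✓
  (4,5) → (φ(4),φ(5)) = (3,5) ∈ E(G2) ✓
  (4,9) → (φ(4),φ(9)) = (5,6) ∈ E(G2) ✓
  (5,8) → (φ(5),φ(8)) = (3,8) ∈ E(G2) ✓
  (5,9) → (φ(5),φ(9)) = (3,6) ∈ E(G2) ✓
  (6,7) → (φ(6),φ(7)) = (0,2) ∈ E(G2) ✓
  (6,9) → (φ(6),φ(9)) = (0,6) ∈ E(G2) ✓
All 16 edges of G1 map to edges of G2, and |E(G1)| = |E(G2)| = 16, so φ is a bijection on edges as well as vertices. Hence G1 ≅ G2.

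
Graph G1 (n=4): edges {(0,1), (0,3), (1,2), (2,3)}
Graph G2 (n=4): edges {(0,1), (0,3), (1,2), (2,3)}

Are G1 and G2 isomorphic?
Yes, isomorphic

The graphs are isomorphic.
One valid mapping φ: V(G1) → V(G2): 0→2, 1→1, 2→0, 3→3

Verify φ preserves adjacency — for each edge of G1, its image is an edge of G2:
  (0,1) → (φ(0),φ(1)) = (1,2) ∈ E(G2) ✓
  (0,3) → (φ(0),φ(3)) = (2,3) ∈ E(G2) ✓
  (1,2) → (φ(1),φ(2)) = (0,1) ∈ E(G2) ✓
  (2,3) → (φ(2),φ(3)) = (0,3) ∈ E(G2) ✓
All 4 edges of G1 map to edges of G2, and |E(G1)| = |E(G2)| = 4, so φ is a bijection on edges as well as vertices. Hence G1 ≅ G2.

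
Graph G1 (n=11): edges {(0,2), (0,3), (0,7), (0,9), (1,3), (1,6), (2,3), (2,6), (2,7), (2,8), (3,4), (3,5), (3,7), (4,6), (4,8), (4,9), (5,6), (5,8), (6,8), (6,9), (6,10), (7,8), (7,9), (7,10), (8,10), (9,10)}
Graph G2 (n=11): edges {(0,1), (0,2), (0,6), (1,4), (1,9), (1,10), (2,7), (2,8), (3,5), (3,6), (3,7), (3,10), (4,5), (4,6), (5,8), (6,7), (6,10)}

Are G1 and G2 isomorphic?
No, not isomorphic

The graphs are NOT isomorphic.

Counting triangles (3-cliques): G1 has 14, G2 has 2.
Triangle count is an isomorphism invariant, so differing triangle counts rule out isomorphism.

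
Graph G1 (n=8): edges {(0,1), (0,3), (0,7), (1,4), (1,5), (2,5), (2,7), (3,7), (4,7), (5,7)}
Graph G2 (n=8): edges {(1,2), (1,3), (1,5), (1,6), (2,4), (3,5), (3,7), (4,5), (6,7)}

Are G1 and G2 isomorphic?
No, not isomorphic

The graphs are NOT isomorphic.

Degrees in G1: deg(0)=3, deg(1)=3, deg(2)=2, deg(3)=2, deg(4)=2, deg(5)=3, deg(6)=0, deg(7)=5.
Sorted degree sequence of G1: [5, 3, 3, 3, 2, 2, 2, 0].
Degrees in G2: deg(0)=0, deg(1)=4, deg(2)=2, deg(3)=3, deg(4)=2, deg(5)=3, deg(6)=2, deg(7)=2.
Sorted degree sequence of G2: [4, 3, 3, 2, 2, 2, 2, 0].
The (sorted) degree sequence is an isomorphism invariant, so since G1 and G2 have different degree sequences they cannot be isomorphic.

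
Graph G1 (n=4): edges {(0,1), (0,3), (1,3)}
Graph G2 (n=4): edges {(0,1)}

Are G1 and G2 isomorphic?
No, not isomorphic

The graphs are NOT isomorphic.

Counting edges: G1 has 3 edge(s); G2 has 1 edge(s).
Edge count is an isomorphism invariant (a bijection on vertices induces a bijection on edges), so differing edge counts rule out isomorphism.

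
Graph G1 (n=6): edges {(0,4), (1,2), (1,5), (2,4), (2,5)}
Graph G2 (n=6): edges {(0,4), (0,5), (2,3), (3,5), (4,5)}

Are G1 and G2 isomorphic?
Yes, isomorphic

The graphs are isomorphic.
One valid mapping φ: V(G1) → V(G2): 0→2, 1→4, 2→5, 3→1, 4→3, 5→0

Verify φ preserves adjacency — for each edge of G1, its image is an edge of G2:
  (0,4) → (φ(0),φ(4)) = (2,3) ∈ E(G2) ✓
  (1,2) → (φ(1),φ(2)) = (4,5) ∈ E(G2) ✓
  (1,5) → (φ(1),φ(5)) = (0,4) ∈ E(G2) ✓
  (2,4) → (φ(2),φ(4)) = (3,5) ∈ E(G2) ✓
  (2,5) → (φ(2),φ(5)) = (0,5) ∈ E(G2) ✓
All 5 edges of G1 map to edges of G2, and |E(G1)| = |E(G2)| = 5, so φ is a bijection on edges as well as vertices. Hence G1 ≅ G2.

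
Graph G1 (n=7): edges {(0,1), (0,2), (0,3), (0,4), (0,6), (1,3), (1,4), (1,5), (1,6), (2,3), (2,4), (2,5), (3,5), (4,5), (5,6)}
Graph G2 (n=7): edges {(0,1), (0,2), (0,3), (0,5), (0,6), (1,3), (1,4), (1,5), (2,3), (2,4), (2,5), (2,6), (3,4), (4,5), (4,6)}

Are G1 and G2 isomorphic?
Yes, isomorphic

The graphs are isomorphic.
One valid mapping φ: V(G1) → V(G2): 0→0, 1→2, 2→1, 3→3, 4→5, 5→4, 6→6

Verify φ preserves adjacency — for each edge of G1, its image is an edge of G2:
  (0,1) → (φ(0),φ(1)) = (0,2) ∈ E(G2) ✓
  (0,2) → (φ(0),φ(2)) = (0,1) ∈ E(G2) ✓
  (0,3) → (φ(0),φ(3)) = (0,3) ∈ E(G2) ✓
  (0,4) → (φ(0),φ(4)) = (0,5) ∈ E(G2) ✓
  (0,6) → (φ(0),φ(6)) = (0,6) ∈ E(G2) ✓
  (1,3) → (φ(1),φ(3)) = (2,3) ∈ E(G2) ✓
  (1,4) → (φ(1),φ(4)) = (2,5) ∈ E(G2) ✓
  (1,5) → (φ(1),φ(5)) = (2,4) ∈ E(G2) ✓
  (1,6) → (φ(1),φ(6)) = (2,6) ∈ E(G2) ✓
  (2,3) → (φ(2),φ(3)) = (1,3) ∈ E(G2) ✓
  (2,4) → (φ(2),φ(4)) = (1,5) ∈ E(G2) ✓
  (2,5) → (φ(2),φ(5)) = (1,4) ∈ E(G2) ✓
  (3,5) → (φ(3),φ(5)) = (3,4) ∈ E(G2) ✓
  (4,5) → (φ(4),φ(5)) = (4,5) ∈ E(G2) ✓
  (5,6) → (φ(5),φ(6)) = (4,6) ∈ E(G2) ✓
All 15 edges of G1 map to edges of G2, and |E(G1)| = |E(G2)| = 15, so φ is a bijection on edges as well as vertices. Hence G1 ≅ G2.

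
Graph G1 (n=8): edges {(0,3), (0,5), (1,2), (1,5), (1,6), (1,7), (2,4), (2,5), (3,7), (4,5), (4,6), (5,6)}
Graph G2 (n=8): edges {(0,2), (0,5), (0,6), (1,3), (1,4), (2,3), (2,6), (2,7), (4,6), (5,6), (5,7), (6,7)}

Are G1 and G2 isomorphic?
Yes, isomorphic

The graphs are isomorphic.
One valid mapping φ: V(G1) → V(G2): 0→4, 1→2, 2→0, 3→1, 4→5, 5→6, 6→7, 7→3

Verify φ preserves adjacency — for each edge of G1, its image is an edge of G2:
  (0,3) → (φ(0),φ(3)) = (1,4) ∈ E(G2) ✓
  (0,5) → (φ(0),φ(5)) = (4,6) ∈ E(G2) ✓
  (1,2) → (φ(1),φ(2)) = (0,2) ∈ E(G2) ✓
  (1,5) → (φ(1),φ(5)) = (2,6) ∈ E(G2) ✓
  (1,6) → (φ(1),φ(6)) = (2,7) ∈ E(G2) ✓
  (1,7) → (φ(1),φ(7)) = (2,3) ∈ E(G2) ✓
  (2,4) → (φ(2),φ(4)) = (0,5) ∈ E(G2) ✓
  (2,5) → (φ(2),φ(5)) = (0,6) ∈ E(G2) ✓
  (3,7) → (φ(3),φ(7)) = (1,3) ∈ E(G2) ✓
  (4,5) → (φ(4),φ(5)) = (5,6) ∈ E(G2) ✓
  (4,6) → (φ(4),φ(6)) = (5,7) ∈ E(G2) ✓
  (5,6) → (φ(5),φ(6)) = (6,7) ∈ E(G2) ✓
All 12 edges of G1 map to edges of G2, and |E(G1)| = |E(G2)| = 12, so φ is a bijection on edges as well as vertices. Hence G1 ≅ G2.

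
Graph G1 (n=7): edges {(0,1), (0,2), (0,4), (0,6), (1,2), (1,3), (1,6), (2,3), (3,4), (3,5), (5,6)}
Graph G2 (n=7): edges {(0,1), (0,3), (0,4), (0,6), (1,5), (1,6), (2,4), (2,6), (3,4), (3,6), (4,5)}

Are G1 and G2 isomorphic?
Yes, isomorphic

The graphs are isomorphic.
One valid mapping φ: V(G1) → V(G2): 0→6, 1→0, 2→3, 3→4, 4→2, 5→5, 6→1

Verify φ preserves adjacency — for each edge of G1, its image is an edge of G2:
  (0,1) → (φ(0),φ(1)) = (0,6) ∈ E(G2) ✓
  (0,2) → (φ(0),φ(2)) = (3,6) ∈ E(G2) ✓
  (0,4) → (φ(0),φ(4)) = (2,6) ∈ E(G2) ✓
  (0,6) → (φ(0),φ(6)) = (1,6) ∈ E(G2) ✓
  (1,2) → (φ(1),φ(2)) = (0,3) ∈ E(G2) ✓
  (1,3) → (φ(1),φ(3)) = (0,4) ∈ E(G2) ✓
  (1,6) → (φ(1),φ(6)) = (0,1) ∈ E(G2) ✓
  (2,3) → (φ(2),φ(3)) = (3,4) ∈ E(G2) ✓
  (3,4) → (φ(3),φ(4)) = (2,4) ∈ E(G2) ✓
  (3,5) → (φ(3),φ(5)) = (4,5) ∈ E(G2) ✓
  (5,6) → (φ(5),φ(6)) = (1,5) ∈ E(G2) ✓
All 11 edges of G1 map to edges of G2, and |E(G1)| = |E(G2)| = 11, so φ is a bijection on edges as well as vertices. Hence G1 ≅ G2.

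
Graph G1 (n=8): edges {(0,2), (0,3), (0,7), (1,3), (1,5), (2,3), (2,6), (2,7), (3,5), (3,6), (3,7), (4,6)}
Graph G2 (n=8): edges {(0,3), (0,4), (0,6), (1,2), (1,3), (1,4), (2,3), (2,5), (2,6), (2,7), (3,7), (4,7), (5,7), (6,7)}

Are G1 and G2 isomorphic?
No, not isomorphic

The graphs are NOT isomorphic.

Counting triangles (3-cliques): G1 has 6, G2 has 4.
Triangle count is an isomorphism invariant, so differing triangle counts rule out isomorphism.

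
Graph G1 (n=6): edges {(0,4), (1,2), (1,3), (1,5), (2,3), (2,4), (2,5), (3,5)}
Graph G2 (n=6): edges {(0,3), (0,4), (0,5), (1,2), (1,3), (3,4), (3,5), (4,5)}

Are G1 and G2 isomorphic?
Yes, isomorphic

The graphs are isomorphic.
One valid mapping φ: V(G1) → V(G2): 0→2, 1→5, 2→3, 3→0, 4→1, 5→4

Verify φ preserves adjacency — for each edge of G1, its image is an edge of G2:
  (0,4) → (φ(0),φ(4)) = (1,2) ∈ E(G2) ✓
  (1,2) → (φ(1),φ(2)) = (3,5) ∈ E(G2) ✓
  (1,3) → (φ(1),φ(3)) = (0,5) ∈ E(G2) ✓
  (1,5) → (φ(1),φ(5)) = (4,5) ∈ E(G2) ✓
  (2,3) → (φ(2),φ(3)) = (0,3) ∈ E(G2) ✓
  (2,4) → (φ(2),φ(4)) = (1,3) ∈ E(G2) ✓
  (2,5) → (φ(2),φ(5)) = (3,4) ∈ E(G2) ✓
  (3,5) → (φ(3),φ(5)) = (0,4) ∈ E(G2) ✓
All 8 edges of G1 map to edges of G2, and |E(G1)| = |E(G2)| = 8, so φ is a bijection on edges as well as vertices. Hence G1 ≅ G2.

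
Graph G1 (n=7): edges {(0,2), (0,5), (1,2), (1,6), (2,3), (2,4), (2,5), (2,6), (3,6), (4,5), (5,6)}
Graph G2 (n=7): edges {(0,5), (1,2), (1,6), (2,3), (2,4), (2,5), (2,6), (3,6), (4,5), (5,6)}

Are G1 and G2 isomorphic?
No, not isomorphic

The graphs are NOT isomorphic.

Counting edges: G1 has 11 edge(s); G2 has 10 edge(s).
Edge count is an isomorphism invariant (a bijection on vertices induces a bijection on edges), so differing edge counts rule out isomorphism.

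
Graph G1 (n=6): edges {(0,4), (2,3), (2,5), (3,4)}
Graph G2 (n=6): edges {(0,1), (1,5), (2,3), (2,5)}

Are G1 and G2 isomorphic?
Yes, isomorphic

The graphs are isomorphic.
One valid mapping φ: V(G1) → V(G2): 0→0, 1→4, 2→2, 3→5, 4→1, 5→3

Verify φ preserves adjacency — for each edge of G1, its image is an edge of G2:
  (0,4) → (φ(0),φ(4)) = (0,1) ∈ E(G2) ✓
  (2,3) → (φ(2),φ(3)) = (2,5) ∈ E(G2) ✓
  (2,5) → (φ(2),φ(5)) = (2,3) ∈ E(G2) ✓
  (3,4) → (φ(3),φ(4)) = (1,5) ∈ E(G2) ✓
All 4 edges of G1 map to edges of G2, and |E(G1)| = |E(G2)| = 4, so φ is a bijection on edges as well as vertices. Hence G1 ≅ G2.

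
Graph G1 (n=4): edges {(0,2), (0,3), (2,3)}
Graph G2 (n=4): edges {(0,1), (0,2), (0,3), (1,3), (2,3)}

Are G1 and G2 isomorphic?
No, not isomorphic

The graphs are NOT isomorphic.

Counting edges: G1 has 3 edge(s); G2 has 5 edge(s).
Edge count is an isomorphism invariant (a bijection on vertices induces a bijection on edges), so differing edge counts rule out isomorphism.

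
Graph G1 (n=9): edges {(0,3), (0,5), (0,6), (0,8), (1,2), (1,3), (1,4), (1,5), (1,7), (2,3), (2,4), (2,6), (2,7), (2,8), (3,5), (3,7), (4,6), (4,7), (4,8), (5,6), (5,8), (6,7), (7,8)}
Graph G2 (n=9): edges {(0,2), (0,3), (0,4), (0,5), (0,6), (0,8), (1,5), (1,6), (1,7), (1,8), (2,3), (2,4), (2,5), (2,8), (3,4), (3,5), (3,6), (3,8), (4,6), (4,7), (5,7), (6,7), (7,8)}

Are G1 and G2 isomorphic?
Yes, isomorphic

The graphs are isomorphic.
One valid mapping φ: V(G1) → V(G2): 0→1, 1→4, 2→0, 3→6, 4→2, 5→7, 6→8, 7→3, 8→5

Verify φ preserves adjacency — for each edge of G1, its image is an edge of G2:
  (0,3) → (φ(0),φ(3)) = (1,6) ∈ E(G2) ✓
  (0,5) → (φ(0),φ(5)) = (1,7) ∈ E(G2) ✓
  (0,6) → (φ(0),φ(6)) = (1,8) ∈ E(G2) ✓
  (0,8) → (φ(0),φ(8)) = (1,5) ∈ E(G2) ✓
  (1,2) → (φ(1),φ(2)) = (0,4) ∈ E(G2) ✓
  (1,3) → (φ(1),φ(3)) = (4,6) ∈ E(G2) ✓
  (1,4) → (φ(1),φ(4)) = (2,4) ∈ E(G2) ✓
  (1,5) → (φ(1),φ(5)) = (4,7) ∈ E(G2) ✓
  (1,7) → (φ(1),φ(7)) = (3,4) ∈ E(G2) ✓
  (2,3) → (φ(2),φ(3)) = (0,6) ∈ E(G2) ✓
  (2,4) → (φ(2),φ(4)) = (0,2) ∈ E(G2) ✓
  (2,6) → (φ(2),φ(6)) = (0,8) ∈ E(G2) ✓
  (2,7) → (φ(2),φ(7)) = (0,3) ∈ E(G2) ✓
  (2,8) → (φ(2),φ(8)) = (0,5) ∈ E(G2) ✓
  (3,5) → (φ(3),φ(5)) = (6,7) ∈ E(G2) ✓
  (3,7) → (φ(3),φ(7)) = (3,6) ∈ E(G2) ✓
  (4,6) → (φ(4),φ(6)) = (2,8) ∈ E(G2) ✓
  (4,7) → (φ(4),φ(7)) = (2,3) ∈ E(G2) ✓
  (4,8) → (φ(4),φ(8)) = (2,5) ∈ E(G2) ✓
  (5,6) → (φ(5),φ(6)) = (7,8) ∈ E(G2) ✓
  (5,8) → (φ(5),φ(8)) = (5,7) ∈ E(G2) ✓
  (6,7) → (φ(6),φ(7)) = (3,8) ∈ E(G2) ✓
  (7,8) → (φ(7),φ(8)) = (3,5) ∈ E(G2) ✓
All 23 edges of G1 map to edges of G2, and |E(G1)| = |E(G2)| = 23, so φ is a bijection on edges as well as vertices. Hence G1 ≅ G2.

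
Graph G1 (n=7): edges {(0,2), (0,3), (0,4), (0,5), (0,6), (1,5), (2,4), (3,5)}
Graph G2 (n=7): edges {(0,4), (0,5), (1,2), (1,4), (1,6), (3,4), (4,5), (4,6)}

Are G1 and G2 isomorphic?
Yes, isomorphic

The graphs are isomorphic.
One valid mapping φ: V(G1) → V(G2): 0→4, 1→2, 2→5, 3→6, 4→0, 5→1, 6→3

Verify φ preserves adjacency — for each edge of G1, its image is an edge of G2:
  (0,2) → (φ(0),φ(2)) = (4,5) ∈ E(G2) ✓
  (0,3) → (φ(0),φ(3)) = (4,6) ∈ E(G2) ✓
  (0,4) → (φ(0),φ(4)) = (0,4) ∈ E(G2) ✓
  (0,5) → (φ(0),φ(5)) = (1,4) ∈ E(G2) ✓
  (0,6) → (φ(0),φ(6)) = (3,4) ∈ E(G2) ✓
  (1,5) → (φ(1),φ(5)) = (1,2) ∈ E(G2) ✓
  (2,4) → (φ(2),φ(4)) = (0,5) ∈ E(G2) ✓
  (3,5) → (φ(3),φ(5)) = (1,6) ∈ E(G2) ✓
All 8 edges of G1 map to edges of G2, and |E(G1)| = |E(G2)| = 8, so φ is a bijection on edges as well as vertices. Hence G1 ≅ G2.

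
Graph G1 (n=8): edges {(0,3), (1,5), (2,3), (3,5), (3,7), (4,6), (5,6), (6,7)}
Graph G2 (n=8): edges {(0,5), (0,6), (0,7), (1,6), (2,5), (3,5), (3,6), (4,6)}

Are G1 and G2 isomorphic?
Yes, isomorphic

The graphs are isomorphic.
One valid mapping φ: V(G1) → V(G2): 0→1, 1→7, 2→4, 3→6, 4→2, 5→0, 6→5, 7→3

Verify φ preserves adjacency — for each edge of G1, its image is an edge of G2:
  (0,3) → (φ(0),φ(3)) = (1,6) ∈ E(G2) ✓
  (1,5) → (φ(1),φ(5)) = (0,7) ∈ E(G2) ✓
  (2,3) → (φ(2),φ(3)) = (4,6) ∈ E(G2) ✓
  (3,5) → (φ(3),φ(5)) = (0,6) ∈ E(G2) ✓
  (3,7) → (φ(3),φ(7)) = (3,6) ∈ E(G2) ✓
  (4,6) → (φ(4),φ(6)) = (2,5) ∈ E(G2) ✓
  (5,6) → (φ(5),φ(6)) = (0,5) ∈ E(G2) ✓
  (6,7) → (φ(6),φ(7)) = (3,5) ∈ E(G2) ✓
All 8 edges of G1 map to edges of G2, and |E(G1)| = |E(G2)| = 8, so φ is a bijection on edges as well as vertices. Hence G1 ≅ G2.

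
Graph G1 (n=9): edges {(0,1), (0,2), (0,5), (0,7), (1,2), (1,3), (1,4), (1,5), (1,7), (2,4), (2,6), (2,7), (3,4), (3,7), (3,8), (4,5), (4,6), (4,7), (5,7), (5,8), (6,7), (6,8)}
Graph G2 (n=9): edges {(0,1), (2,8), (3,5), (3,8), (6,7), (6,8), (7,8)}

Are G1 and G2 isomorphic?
No, not isomorphic

The graphs are NOT isomorphic.

Connected components of G1: 1 component(s) with vertex sets [[0, 1, 2, 3, 4, 5, 6, 7, 8]], sizes [9].
Connected components of G2: 3 component(s) with vertex sets [[4], [0, 1], [2, 3, 5, 6, 7, 8]], sizes [1, 2, 6].
The number of connected components (and the multiset of component sizes) is an isomorphism invariant — an isomorphism maps each component of G1 bijectively onto a component of G2. Since G1 has 1 component(s) and G2 has 3, they cannot be isomorphic.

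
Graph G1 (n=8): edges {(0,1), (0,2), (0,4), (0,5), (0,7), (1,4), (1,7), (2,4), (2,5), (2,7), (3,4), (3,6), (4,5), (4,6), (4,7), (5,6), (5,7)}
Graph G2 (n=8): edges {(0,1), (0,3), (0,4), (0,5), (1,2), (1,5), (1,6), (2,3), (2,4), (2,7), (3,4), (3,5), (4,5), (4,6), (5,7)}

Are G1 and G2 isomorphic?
No, not isomorphic

The graphs are NOT isomorphic.

Counting triangles (3-cliques): G1 has 15, G2 has 6.
Triangle count is an isomorphism invariant, so differing triangle counts rule out isomorphism.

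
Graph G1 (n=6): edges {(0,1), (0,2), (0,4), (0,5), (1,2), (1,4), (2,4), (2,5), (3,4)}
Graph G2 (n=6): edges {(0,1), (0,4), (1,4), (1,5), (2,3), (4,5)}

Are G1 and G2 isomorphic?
No, not isomorphic

The graphs are NOT isomorphic.

Connected components of G1: 1 component(s) with vertex sets [[0, 1, 2, 3, 4, 5]], sizes [6].
Connected components of G2: 2 component(s) with vertex sets [[2, 3], [0, 1, 4, 5]], sizes [2, 4].
The number of connected components (and the multiset of component sizes) is an isomorphism invariant — an isomorphism maps each component of G1 bijectively onto a component of G2. Since G1 has 1 component(s) and G2 has 2, they cannot be isomorphic.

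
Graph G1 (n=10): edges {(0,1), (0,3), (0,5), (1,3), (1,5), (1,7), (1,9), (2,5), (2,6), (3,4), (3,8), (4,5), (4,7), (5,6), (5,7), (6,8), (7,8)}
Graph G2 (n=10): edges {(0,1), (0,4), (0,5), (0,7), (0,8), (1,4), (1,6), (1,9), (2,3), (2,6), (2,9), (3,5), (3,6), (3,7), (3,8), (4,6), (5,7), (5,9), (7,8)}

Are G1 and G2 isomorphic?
No, not isomorphic

The graphs are NOT isomorphic.

Degrees in G1: deg(0)=3, deg(1)=5, deg(2)=2, deg(3)=4, deg(4)=3, deg(5)=6, deg(6)=3, deg(7)=4, deg(8)=3, deg(9)=1.
Sorted degree sequence of G1: [6, 5, 4, 4, 3, 3, 3, 3, 2, 1].
Degrees in G2: deg(0)=5, deg(1)=4, deg(2)=3, deg(3)=5, deg(4)=3, deg(5)=4, deg(6)=4, deg(7)=4, deg(8)=3, deg(9)=3.
Sorted degree sequence of G2: [5, 5, 4, 4, 4, 4, 3, 3, 3, 3].
The (sorted) degree sequence is an isomorphism invariant, so since G1 and G2 have different degree sequences they cannot be isomorphic.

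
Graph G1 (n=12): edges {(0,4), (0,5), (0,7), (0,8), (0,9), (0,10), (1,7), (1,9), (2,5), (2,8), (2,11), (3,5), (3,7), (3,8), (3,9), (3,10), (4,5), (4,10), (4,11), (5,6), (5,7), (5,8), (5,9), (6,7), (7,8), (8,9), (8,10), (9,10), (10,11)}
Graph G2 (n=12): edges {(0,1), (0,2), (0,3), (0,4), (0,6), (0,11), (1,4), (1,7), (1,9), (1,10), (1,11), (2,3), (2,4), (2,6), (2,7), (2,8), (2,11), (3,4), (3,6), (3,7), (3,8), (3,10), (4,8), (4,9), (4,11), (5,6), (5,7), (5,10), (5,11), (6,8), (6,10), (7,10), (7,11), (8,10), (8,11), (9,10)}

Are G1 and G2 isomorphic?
No, not isomorphic

The graphs are NOT isomorphic.

Counting triangles (3-cliques): G1 has 22, G2 has 33.
Triangle count is an isomorphism invariant, so differing triangle counts rule out isomorphism.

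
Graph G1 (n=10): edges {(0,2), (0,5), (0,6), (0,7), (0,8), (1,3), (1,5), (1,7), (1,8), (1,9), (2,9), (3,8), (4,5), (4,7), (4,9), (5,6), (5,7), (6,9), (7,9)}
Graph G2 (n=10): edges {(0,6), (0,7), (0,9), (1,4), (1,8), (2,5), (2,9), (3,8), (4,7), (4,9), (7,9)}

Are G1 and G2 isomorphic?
No, not isomorphic

The graphs are NOT isomorphic.

Counting triangles (3-cliques): G1 has 7, G2 has 2.
Triangle count is an isomorphism invariant, so differing triangle counts rule out isomorphism.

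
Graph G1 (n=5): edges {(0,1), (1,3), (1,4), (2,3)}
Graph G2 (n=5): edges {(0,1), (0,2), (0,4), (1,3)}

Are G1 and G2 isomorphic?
Yes, isomorphic

The graphs are isomorphic.
One valid mapping φ: V(G1) → V(G2): 0→2, 1→0, 2→3, 3→1, 4→4

Verify φ preserves adjacency — for each edge of G1, its image is an edge of G2:
  (0,1) → (φ(0),φ(1)) = (0,2) ∈ E(G2) ✓
  (1,3) → (φ(1),φ(3)) = (0,1) ∈ E(G2) ✓
  (1,4) → (φ(1),φ(4)) = (0,4) ∈ E(G2) ✓
  (2,3) → (φ(2),φ(3)) = (1,3) ∈ E(G2) ✓
All 4 edges of G1 map to edges of G2, and |E(G1)| = |E(G2)| = 4, so φ is a bijection on edges as well as vertices. Hence G1 ≅ G2.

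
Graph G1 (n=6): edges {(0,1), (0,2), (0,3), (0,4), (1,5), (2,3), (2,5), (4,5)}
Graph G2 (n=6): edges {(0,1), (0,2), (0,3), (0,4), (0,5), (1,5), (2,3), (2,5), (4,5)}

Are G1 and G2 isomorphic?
No, not isomorphic

The graphs are NOT isomorphic.

Counting edges: G1 has 8 edge(s); G2 has 9 edge(s).
Edge count is an isomorphism invariant (a bijection on vertices induces a bijection on edges), so differing edge counts rule out isomorphism.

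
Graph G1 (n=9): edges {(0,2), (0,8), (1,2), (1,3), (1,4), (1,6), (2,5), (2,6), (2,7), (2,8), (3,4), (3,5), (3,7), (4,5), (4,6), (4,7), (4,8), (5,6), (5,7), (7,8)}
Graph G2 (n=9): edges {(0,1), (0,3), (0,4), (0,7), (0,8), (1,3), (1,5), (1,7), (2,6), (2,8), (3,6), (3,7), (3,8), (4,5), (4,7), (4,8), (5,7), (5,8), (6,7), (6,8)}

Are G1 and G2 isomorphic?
Yes, isomorphic

The graphs are isomorphic.
One valid mapping φ: V(G1) → V(G2): 0→2, 1→5, 2→8, 3→1, 4→7, 5→0, 6→4, 7→3, 8→6

Verify φ preserves adjacency — for each edge of G1, its image is an edge of G2:
  (0,2) → (φ(0),φ(2)) = (2,8) ∈ E(G2) ✓
  (0,8) → (φ(0),φ(8)) = (2,6) ∈ E(G2) ✓
  (1,2) → (φ(1),φ(2)) = (5,8) ∈ E(G2) ✓
  (1,3) → (φ(1),φ(3)) = (1,5) ∈ E(G2) ✓
  (1,4) → (φ(1),φ(4)) = (5,7) ∈ E(G2) ✓
  (1,6) → (φ(1),φ(6)) = (4,5) ∈ E(G2) ✓
  (2,5) → (φ(2),φ(5)) = (0,8) ∈ E(G2) ✓
  (2,6) → (φ(2),φ(6)) = (4,8) ∈ E(G2) ✓
  (2,7) → (φ(2),φ(7)) = (3,8) ∈ E(G2) ✓
  (2,8) → (φ(2),φ(8)) = (6,8) ∈ E(G2) ✓
  (3,4) → (φ(3),φ(4)) = (1,7) ∈ E(G2) ✓
  (3,5) → (φ(3),φ(5)) = (0,1) ∈ E(G2) ✓
  (3,7) → (φ(3),φ(7)) = (1,3) ∈ E(G2) ✓
  (4,5) → (φ(4),φ(5)) = (0,7) ∈ E(G2) ✓
  (4,6) → (φ(4),φ(6)) = (4,7) ∈ E(G2) ✓
  (4,7) → (φ(4),φ(7)) = (3,7) ∈ E(G2) ✓
  (4,8) → (φ(4),φ(8)) = (6,7) ∈ E(G2) ✓
  (5,6) → (φ(5),φ(6)) = (0,4) ∈ E(G2) ✓
  (5,7) → (φ(5),φ(7)) = (0,3) ∈ E(G2) ✓
  (7,8) → (φ(7),φ(8)) = (3,6) ∈ E(G2) ✓
All 20 edges of G1 map to edges of G2, and |E(G1)| = |E(G2)| = 20, so φ is a bijection on edges as well as vertices. Hence G1 ≅ G2.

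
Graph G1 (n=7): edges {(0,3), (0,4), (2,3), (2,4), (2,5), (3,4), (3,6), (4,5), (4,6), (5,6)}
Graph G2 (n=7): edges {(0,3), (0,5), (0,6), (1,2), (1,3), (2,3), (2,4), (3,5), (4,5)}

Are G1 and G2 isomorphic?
No, not isomorphic

The graphs are NOT isomorphic.

Counting triangles (3-cliques): G1 has 5, G2 has 2.
Triangle count is an isomorphism invariant, so differing triangle counts rule out isomorphism.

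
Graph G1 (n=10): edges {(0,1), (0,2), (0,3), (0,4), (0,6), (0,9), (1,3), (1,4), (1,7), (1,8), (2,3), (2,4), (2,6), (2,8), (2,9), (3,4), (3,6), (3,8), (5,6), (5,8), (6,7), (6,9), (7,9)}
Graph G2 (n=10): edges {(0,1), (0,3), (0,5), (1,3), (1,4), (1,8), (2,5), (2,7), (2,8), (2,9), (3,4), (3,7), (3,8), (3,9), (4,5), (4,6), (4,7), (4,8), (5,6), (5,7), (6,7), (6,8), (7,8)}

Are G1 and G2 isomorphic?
Yes, isomorphic

The graphs are isomorphic.
One valid mapping φ: V(G1) → V(G2): 0→4, 1→5, 2→8, 3→7, 4→6, 5→9, 6→3, 7→0, 8→2, 9→1

Verify φ preserves adjacency — for each edge of G1, its image is an edge of G2:
  (0,1) → (φ(0),φ(1)) = (4,5) ∈ E(G2) ✓
  (0,2) → (φ(0),φ(2)) = (4,8) ∈ E(G2) ✓
  (0,3) → (φ(0),φ(3)) = (4,7) ∈ E(G2) ✓
  (0,4) → (φ(0),φ(4)) = (4,6) ∈ E(G2) ✓
  (0,6) → (φ(0),φ(6)) = (3,4) ∈ E(G2) ✓
  (0,9) → (φ(0),φ(9)) = (1,4) ∈ E(G2) ✓
  (1,3) → (φ(1),φ(3)) = (5,7) ∈ E(G2) ✓
  (1,4) → (φ(1),φ(4)) = (5,6) ∈ E(G2) ✓
  (1,7) → (φ(1),φ(7)) = (0,5) ∈ E(G2) ✓
  (1,8) → (φ(1),φ(8)) = (2,5) ∈ E(G2) ✓
  (2,3) → (φ(2),φ(3)) = (7,8) ∈ E(G2) ✓
  (2,4) → (φ(2),φ(4)) = (6,8) ∈ E(G2) ✓
  (2,6) → (φ(2),φ(6)) = (3,8) ∈ E(G2) ✓
  (2,8) → (φ(2),φ(8)) = (2,8) ∈ E(G2) ✓
  (2,9) → (φ(2),φ(9)) = (1,8) ∈ E(G2) ✓
  (3,4) → (φ(3),φ(4)) = (6,7) ∈ E(G2) ✓
  (3,6) → (φ(3),φ(6)) = (3,7) ∈ E(G2) ✓
  (3,8) → (φ(3),φ(8)) = (2,7) ∈ E(G2) ✓
  (5,6) → (φ(5),φ(6)) = (3,9) ∈ E(G2) ✓
  (5,8) → (φ(5),φ(8)) = (2,9) ∈ E(G2) ✓
  (6,7) → (φ(6),φ(7)) = (0,3) ∈ E(G2) ✓
  (6,9) → (φ(6),φ(9)) = (1,3) ∈ E(G2) ✓
  (7,9) → (φ(7),φ(9)) = (0,1) ∈ E(G2) ✓
All 23 edges of G1 map to edges of G2, and |E(G1)| = |E(G2)| = 23, so φ is a bijection on edges as well as vertices. Hence G1 ≅ G2.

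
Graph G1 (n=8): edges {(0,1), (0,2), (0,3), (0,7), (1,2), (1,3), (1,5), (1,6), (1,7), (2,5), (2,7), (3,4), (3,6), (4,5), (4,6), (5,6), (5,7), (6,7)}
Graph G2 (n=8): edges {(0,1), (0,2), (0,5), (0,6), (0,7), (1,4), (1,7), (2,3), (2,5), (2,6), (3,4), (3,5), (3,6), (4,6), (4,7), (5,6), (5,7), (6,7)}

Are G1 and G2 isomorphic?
Yes, isomorphic

The graphs are isomorphic.
One valid mapping φ: V(G1) → V(G2): 0→3, 1→6, 2→2, 3→4, 4→1, 5→0, 6→7, 7→5

Verify φ preserves adjacency — for each edge of G1, its image is an edge of G2:
  (0,1) → (φ(0),φ(1)) = (3,6) ∈ E(G2) ✓
  (0,2) → (φ(0),φ(2)) = (2,3) ∈ E(G2) ✓
  (0,3) → (φ(0),φ(3)) = (3,4) ∈ E(G2) ✓
  (0,7) → (φ(0),φ(7)) = (3,5) ∈ E(G2) ✓
  (1,2) → (φ(1),φ(2)) = (2,6) ∈ E(G2) ✓
  (1,3) → (φ(1),φ(3)) = (4,6) ∈ E(G2) ✓
  (1,5) → (φ(1),φ(5)) = (0,6) ∈ E(G2) ✓
  (1,6) → (φ(1),φ(6)) = (6,7) ∈ E(G2) ✓
  (1,7) → (φ(1),φ(7)) = (5,6) ∈ E(G2) ✓
  (2,5) → (φ(2),φ(5)) = (0,2) ∈ E(G2) ✓
  (2,7) → (φ(2),φ(7)) = (2,5) ∈ E(G2) ✓
  (3,4) → (φ(3),φ(4)) = (1,4) ∈ E(G2) ✓
  (3,6) → (φ(3),φ(6)) = (4,7) ∈ E(G2) ✓
  (4,5) → (φ(4),φ(5)) = (0,1) ∈ E(G2) ✓
  (4,6) → (φ(4),φ(6)) = (1,7) ∈ E(G2) ✓
  (5,6) → (φ(5),φ(6)) = (0,7) ∈ E(G2) ✓
  (5,7) → (φ(5),φ(7)) = (0,5) ∈ E(G2) ✓
  (6,7) → (φ(6),φ(7)) = (5,7) ∈ E(G2) ✓
All 18 edges of G1 map to edges of G2, and |E(G1)| = |E(G2)| = 18, so φ is a bijection on edges as well as vertices. Hence G1 ≅ G2.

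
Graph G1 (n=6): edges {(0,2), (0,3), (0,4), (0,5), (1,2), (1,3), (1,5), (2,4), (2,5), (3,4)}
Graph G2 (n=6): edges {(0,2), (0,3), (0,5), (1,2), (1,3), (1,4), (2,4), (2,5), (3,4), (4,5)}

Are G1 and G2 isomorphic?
Yes, isomorphic

The graphs are isomorphic.
One valid mapping φ: V(G1) → V(G2): 0→4, 1→0, 2→2, 3→3, 4→1, 5→5

Verify φ preserves adjacency — for each edge of G1, its image is an edge of G2:
  (0,2) → (φ(0),φ(2)) = (2,4) ∈ E(G2) ✓
  (0,3) → (φ(0),φ(3)) = (3,4) ∈ E(G2) ✓
  (0,4) → (φ(0),φ(4)) = (1,4) ∈ E(G2) ✓
  (0,5) → (φ(0),φ(5)) = (4,5) ∈ E(G2) ✓
  (1,2) → (φ(1),φ(2)) = (0,2) ∈ E(G2) ✓
  (1,3) → (φ(1),φ(3)) = (0,3) ∈ E(G2) ✓
  (1,5) → (φ(1),φ(5)) = (0,5) ∈ E(G2) ✓
  (2,4) → (φ(2),φ(4)) = (1,2) ∈ E(G2) ✓
  (2,5) → (φ(2),φ(5)) = (2,5) ∈ E(G2) ✓
  (3,4) → (φ(3),φ(4)) = (1,3) ∈ E(G2) ✓
All 10 edges of G1 map to edges of G2, and |E(G1)| = |E(G2)| = 10, so φ is a bijection on edges as well as vertices. Hence G1 ≅ G2.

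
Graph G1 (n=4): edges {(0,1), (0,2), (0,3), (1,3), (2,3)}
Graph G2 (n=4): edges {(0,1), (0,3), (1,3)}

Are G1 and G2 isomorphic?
No, not isomorphic

The graphs are NOT isomorphic.

Connected components of G1: 1 component(s) with vertex sets [[0, 1, 2, 3]], sizes [4].
Connected components of G2: 2 component(s) with vertex sets [[2], [0, 1, 3]], sizes [1, 3].
The number of connected components (and the multiset of component sizes) is an isomorphism invariant — an isomorphism maps each component of G1 bijectively onto a component of G2. Since G1 has 1 component(s) and G2 has 2, they cannot be isomorphic.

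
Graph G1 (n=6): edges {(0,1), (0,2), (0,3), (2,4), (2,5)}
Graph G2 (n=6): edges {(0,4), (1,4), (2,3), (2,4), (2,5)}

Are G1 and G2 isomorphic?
Yes, isomorphic

The graphs are isomorphic.
One valid mapping φ: V(G1) → V(G2): 0→4, 1→1, 2→2, 3→0, 4→5, 5→3

Verify φ preserves adjacency — for each edge of G1, its image is an edge of G2:
  (0,1) → (φ(0),φ(1)) = (1,4) ∈ E(G2) ✓
  (0,2) → (φ(0),φ(2)) = (2,4) ∈ E(G2) ✓
  (0,3) → (φ(0),φ(3)) = (0,4) ∈ E(G2) ✓
  (2,4) → (φ(2),φ(4)) = (2,5) ∈ E(G2) ✓
  (2,5) → (φ(2),φ(5)) = (2,3) ∈ E(G2) ✓
All 5 edges of G1 map to edges of G2, and |E(G1)| = |E(G2)| = 5, so φ is a bijection on edges as well as vertices. Hence G1 ≅ G2.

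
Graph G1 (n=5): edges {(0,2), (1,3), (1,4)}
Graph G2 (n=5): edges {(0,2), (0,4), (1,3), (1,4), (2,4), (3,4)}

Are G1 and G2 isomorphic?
No, not isomorphic

The graphs are NOT isomorphic.

Counting triangles (3-cliques): G1 has 0, G2 has 2.
Triangle count is an isomorphism invariant, so differing triangle counts rule out isomorphism.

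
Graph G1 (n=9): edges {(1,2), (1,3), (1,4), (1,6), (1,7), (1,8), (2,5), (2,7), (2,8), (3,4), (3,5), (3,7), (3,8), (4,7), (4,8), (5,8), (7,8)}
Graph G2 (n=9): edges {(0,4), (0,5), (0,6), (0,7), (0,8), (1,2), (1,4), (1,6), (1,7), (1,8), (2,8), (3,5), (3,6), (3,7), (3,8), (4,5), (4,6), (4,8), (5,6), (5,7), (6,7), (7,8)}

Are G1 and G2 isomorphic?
No, not isomorphic

The graphs are NOT isomorphic.

Degrees in G1: deg(0)=0, deg(1)=6, deg(2)=4, deg(3)=5, deg(4)=4, deg(5)=3, deg(6)=1, deg(7)=5, deg(8)=6.
Sorted degree sequence of G1: [6, 6, 5, 5, 4, 4, 3, 1, 0].
Degrees in G2: deg(0)=5, deg(1)=5, deg(2)=2, deg(3)=4, deg(4)=5, deg(5)=5, deg(6)=6, deg(7)=6, deg(8)=6.
Sorted degree sequence of G2: [6, 6, 6, 5, 5, 5, 5, 4, 2].
The (sorted) degree sequence is an isomorphism invariant, so since G1 and G2 have different degree sequences they cannot be isomorphic.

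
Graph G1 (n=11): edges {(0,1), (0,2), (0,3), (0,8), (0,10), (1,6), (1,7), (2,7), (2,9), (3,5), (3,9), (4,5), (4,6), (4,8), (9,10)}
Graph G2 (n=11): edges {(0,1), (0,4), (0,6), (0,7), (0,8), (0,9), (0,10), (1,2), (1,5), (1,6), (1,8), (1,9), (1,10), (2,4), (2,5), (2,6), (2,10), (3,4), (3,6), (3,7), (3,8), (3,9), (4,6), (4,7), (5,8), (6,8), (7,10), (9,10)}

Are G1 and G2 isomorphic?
No, not isomorphic

The graphs are NOT isomorphic.

Counting triangles (3-cliques): G1 has 0, G2 has 19.
Triangle count is an isomorphism invariant, so differing triangle counts rule out isomorphism.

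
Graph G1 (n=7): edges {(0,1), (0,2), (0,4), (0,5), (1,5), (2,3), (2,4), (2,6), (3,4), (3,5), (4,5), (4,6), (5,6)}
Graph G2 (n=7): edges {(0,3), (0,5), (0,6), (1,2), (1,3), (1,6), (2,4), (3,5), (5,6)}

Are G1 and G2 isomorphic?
No, not isomorphic

The graphs are NOT isomorphic.

Counting triangles (3-cliques): G1 has 7, G2 has 2.
Triangle count is an isomorphism invariant, so differing triangle counts rule out isomorphism.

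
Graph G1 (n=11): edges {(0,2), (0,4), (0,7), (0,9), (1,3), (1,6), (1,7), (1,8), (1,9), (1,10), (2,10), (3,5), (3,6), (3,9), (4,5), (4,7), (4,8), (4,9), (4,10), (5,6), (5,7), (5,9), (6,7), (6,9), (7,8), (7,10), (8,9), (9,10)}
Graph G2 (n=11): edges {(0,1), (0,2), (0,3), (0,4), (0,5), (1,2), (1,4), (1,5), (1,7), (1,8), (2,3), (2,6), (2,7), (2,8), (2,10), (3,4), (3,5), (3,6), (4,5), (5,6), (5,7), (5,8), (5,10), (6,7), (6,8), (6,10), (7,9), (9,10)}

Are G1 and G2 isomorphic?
Yes, isomorphic

The graphs are isomorphic.
One valid mapping φ: V(G1) → V(G2): 0→10, 1→1, 2→9, 3→4, 4→6, 5→3, 6→0, 7→2, 8→8, 9→5, 10→7

Verify φ preserves adjacency — for each edge of G1, its image is an edge of G2:
  (0,2) → (φ(0),φ(2)) = (9,10) ∈ E(G2) ✓
  (0,4) → (φ(0),φ(4)) = (6,10) ∈ E(G2) ✓
  (0,7) → (φ(0),φ(7)) = (2,10) ∈ E(G2) ✓
  (0,9) → (φ(0),φ(9)) = (5,10) ∈ E(G2) ✓
  (1,3) → (φ(1),φ(3)) = (1,4) ∈ E(G2) ✓
  (1,6) → (φ(1),φ(6)) = (0,1) ∈ E(G2) ✓
  (1,7) → (φ(1),φ(7)) = (1,2) ∈ E(G2) ✓
  (1,8) → (φ(1),φ(8)) = (1,8) ∈ E(G2) ✓
  (1,9) → (φ(1),φ(9)) = (1,5) ∈ E(G2) ✓
  (1,10) → (φ(1),φ(10)) = (1,7) ∈ E(G2) ✓
  (2,10) → (φ(2),φ(10)) = (7,9) ∈ E(G2) ✓
  (3,5) → (φ(3),φ(5)) = (3,4) ∈ E(G2) ✓
  (3,6) → (φ(3),φ(6)) = (0,4) ∈ E(G2) ✓
  (3,9) → (φ(3),φ(9)) = (4,5) ∈ E(G2) ✓
  (4,5) → (φ(4),φ(5)) = (3,6) ∈ E(G2) ✓
  (4,7) → (φ(4),φ(7)) = (2,6) ∈ E(G2) ✓
  (4,8) → (φ(4),φ(8)) = (6,8) ∈ E(G2) ✓
  (4,9) → (φ(4),φ(9)) = (5,6) ∈ E(G2) ✓
  (4,10) → (φ(4),φ(10)) = (6,7) ∈ E(G2) ✓
  (5,6) → (φ(5),φ(6)) = (0,3) ∈ E(G2) ✓
  (5,7) → (φ(5),φ(7)) = (2,3) ∈ E(G2) ✓
  (5,9) → (φ(5),φ(9)) = (3,5) ∈ E(G2) ✓
  (6,7) → (φ(6),φ(7)) = (0,2) ∈ E(G2) ✓
  (6,9) → (φ(6),φ(9)) = (0,5) ∈ E(G2) ✓
  (7,8) → (φ(7),φ(8)) = (2,8) ∈ E(G2) ✓
  (7,10) → (φ(7),φ(10)) = (2,7) ∈ E(G2) ✓
  (8,9) → (φ(8),φ(9)) = (5,8) ∈ E(G2) ✓
  (9,10) → (φ(9),φ(10)) = (5,7) ∈ E(G2) ✓
All 28 edges of G1 map to edges of G2, and |E(G1)| = |E(G2)| = 28, so φ is a bijection on edges as well as vertices. Hence G1 ≅ G2.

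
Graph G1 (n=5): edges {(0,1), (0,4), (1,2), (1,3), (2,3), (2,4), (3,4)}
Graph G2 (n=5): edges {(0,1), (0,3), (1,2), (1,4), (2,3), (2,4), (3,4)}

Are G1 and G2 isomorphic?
Yes, isomorphic

The graphs are isomorphic.
One valid mapping φ: V(G1) → V(G2): 0→0, 1→1, 2→2, 3→4, 4→3

Verify φ preserves adjacency — for each edge of G1, its image is an edge of G2:
  (0,1) → (φ(0),φ(1)) = (0,1) ∈ E(G2) ✓
  (0,4) → (φ(0),φ(4)) = (0,3) ∈ E(G2) ✓
  (1,2) → (φ(1),φ(2)) = (1,2) ∈ E(G2) ✓
  (1,3) → (φ(1),φ(3)) = (1,4) ∈ E(G2) ✓
  (2,3) → (φ(2),φ(3)) = (2,4) ∈ E(G2) ✓
  (2,4) → (φ(2),φ(4)) = (2,3) ∈ E(G2) ✓
  (3,4) → (φ(3),φ(4)) = (3,4) ∈ E(G2) ✓
All 7 edges of G1 map to edges of G2, and |E(G1)| = |E(G2)| = 7, so φ is a bijection on edges as well as vertices. Hence G1 ≅ G2.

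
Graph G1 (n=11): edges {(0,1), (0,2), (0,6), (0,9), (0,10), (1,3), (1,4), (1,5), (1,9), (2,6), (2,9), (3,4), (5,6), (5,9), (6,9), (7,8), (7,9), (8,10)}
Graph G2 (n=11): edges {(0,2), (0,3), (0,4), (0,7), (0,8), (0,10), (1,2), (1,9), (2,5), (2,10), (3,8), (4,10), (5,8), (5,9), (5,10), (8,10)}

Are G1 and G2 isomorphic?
No, not isomorphic

The graphs are NOT isomorphic.

Connected components of G1: 1 component(s) with vertex sets [[0, 1, 2, 3, 4, 5, 6, 7, 8, 9, 10]], sizes [11].
Connected components of G2: 2 component(s) with vertex sets [[6], [0, 1, 2, 3, 4, 5, 7, 8, 9, 10]], sizes [1, 10].
The number of connected components (and the multiset of component sizes) is an isomorphism invariant — an isomorphism maps each component of G1 bijectively onto a component of G2. Since G1 has 1 component(s) and G2 has 2, they cannot be isomorphic.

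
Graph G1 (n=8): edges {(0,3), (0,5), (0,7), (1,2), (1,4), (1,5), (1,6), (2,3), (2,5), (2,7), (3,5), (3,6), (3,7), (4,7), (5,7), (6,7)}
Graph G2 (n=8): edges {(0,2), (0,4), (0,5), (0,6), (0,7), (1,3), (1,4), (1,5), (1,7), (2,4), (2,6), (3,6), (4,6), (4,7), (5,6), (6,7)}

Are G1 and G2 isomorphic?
Yes, isomorphic

The graphs are isomorphic.
One valid mapping φ: V(G1) → V(G2): 0→2, 1→1, 2→7, 3→0, 4→3, 5→4, 6→5, 7→6

Verify φ preserves adjacency — for each edge of G1, its image is an edge of G2:
  (0,3) → (φ(0),φ(3)) = (0,2) ∈ E(G2) ✓
  (0,5) → (φ(0),φ(5)) = (2,4) ∈ E(G2) ✓
  (0,7) → (φ(0),φ(7)) = (2,6) ∈ E(G2) ✓
  (1,2) → (φ(1),φ(2)) = (1,7) ∈ E(G2) ✓
  (1,4) → (φ(1),φ(4)) = (1,3) ∈ E(G2) ✓
  (1,5) → (φ(1),φ(5)) = (1,4) ∈ E(G2) ✓
  (1,6) → (φ(1),φ(6)) = (1,5) ∈ E(G2) ✓
  (2,3) → (φ(2),φ(3)) = (0,7) ∈ E(G2) ✓
  (2,5) → (φ(2),φ(5)) = (4,7) ∈ E(G2) ✓
  (2,7) → (φ(2),φ(7)) = (6,7) ∈ E(G2) ✓
  (3,5) → (φ(3),φ(5)) = (0,4) ∈ E(G2) ✓
  (3,6) → (φ(3),φ(6)) = (0,5) ∈ E(G2) ✓
  (3,7) → (φ(3),φ(7)) = (0,6) ∈ E(G2) ✓
  (4,7) → (φ(4),φ(7)) = (3,6) ∈ E(G2) ✓
  (5,7) → (φ(5),φ(7)) = (4,6) ∈ E(G2) ✓
  (6,7) → (φ(6),φ(7)) = (5,6) ∈ E(G2) ✓
All 16 edges of G1 map to edges of G2, and |E(G1)| = |E(G2)| = 16, so φ is a bijection on edges as well as vertices. Hence G1 ≅ G2.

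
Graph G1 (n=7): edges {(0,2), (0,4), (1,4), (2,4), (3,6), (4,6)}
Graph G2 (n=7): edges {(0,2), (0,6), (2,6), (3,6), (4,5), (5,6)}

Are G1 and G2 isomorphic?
Yes, isomorphic

The graphs are isomorphic.
One valid mapping φ: V(G1) → V(G2): 0→2, 1→3, 2→0, 3→4, 4→6, 5→1, 6→5

Verify φ preserves adjacency — for each edge of G1, its image is an edge of G2:
  (0,2) → (φ(0),φ(2)) = (0,2) ∈ E(G2) ✓
  (0,4) → (φ(0),φ(4)) = (2,6) ∈ E(G2) ✓
  (1,4) → (φ(1),φ(4)) = (3,6) ∈ E(G2) ✓
  (2,4) → (φ(2),φ(4)) = (0,6) ∈ E(G2) ✓
  (3,6) → (φ(3),φ(6)) = (4,5) ∈ E(G2) ✓
  (4,6) → (φ(4),φ(6)) = (5,6) ∈ E(G2) ✓
All 6 edges of G1 map to edges of G2, and |E(G1)| = |E(G2)| = 6, so φ is a bijection on edges as well as vertices. Hence G1 ≅ G2.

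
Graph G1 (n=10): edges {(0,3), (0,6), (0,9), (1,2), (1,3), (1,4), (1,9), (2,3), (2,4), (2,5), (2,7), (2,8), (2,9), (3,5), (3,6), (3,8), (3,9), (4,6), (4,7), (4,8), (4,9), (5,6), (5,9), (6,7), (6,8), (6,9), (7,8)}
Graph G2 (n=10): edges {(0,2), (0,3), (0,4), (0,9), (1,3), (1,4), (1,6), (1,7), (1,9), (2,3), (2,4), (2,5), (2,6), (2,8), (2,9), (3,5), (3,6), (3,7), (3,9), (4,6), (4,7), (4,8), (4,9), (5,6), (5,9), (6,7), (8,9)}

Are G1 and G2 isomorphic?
Yes, isomorphic

The graphs are isomorphic.
One valid mapping φ: V(G1) → V(G2): 0→8, 1→5, 2→3, 3→9, 4→6, 5→0, 6→4, 7→7, 8→1, 9→2

Verify φ preserves adjacency — for each edge of G1, its image is an edge of G2:
  (0,3) → (φ(0),φ(3)) = (8,9) ∈ E(G2) ✓
  (0,6) → (φ(0),φ(6)) = (4,8) ∈ E(G2) ✓
  (0,9) → (φ(0),φ(9)) = (2,8) ∈ E(G2) ✓
  (1,2) → (φ(1),φ(2)) = (3,5) ∈ E(G2) ✓
  (1,3) → (φ(1),φ(3)) = (5,9) ∈ E(G2) ✓
  (1,4) → (φ(1),φ(4)) = (5,6) ∈ E(G2) ✓
  (1,9) → (φ(1),φ(9)) = (2,5) ∈ E(G2) ✓
  (2,3) → (φ(2),φ(3)) = (3,9) ∈ E(G2) ✓
  (2,4) → (φ(2),φ(4)) = (3,6) ∈ E(G2) ✓
  (2,5) → (φ(2),φ(5)) = (0,3) ∈ E(G2) ✓
  (2,7) → (φ(2),φ(7)) = (3,7) ∈ E(G2) ✓
  (2,8) → (φ(2),φ(8)) = (1,3) ∈ E(G2) ✓
  (2,9) → (φ(2),φ(9)) = (2,3) ∈ E(G2) ✓
  (3,5) → (φ(3),φ(5)) = (0,9) ∈ E(G2) ✓
  (3,6) → (φ(3),φ(6)) = (4,9) ∈ E(G2) ✓
  (3,8) → (φ(3),φ(8)) = (1,9) ∈ E(G2) ✓
  (3,9) → (φ(3),φ(9)) = (2,9) ∈ E(G2) ✓
  (4,6) → (φ(4),φ(6)) = (4,6) ∈ E(G2) ✓
  (4,7) → (φ(4),φ(7)) = (6,7) ∈ E(G2) ✓
  (4,8) → (φ(4),φ(8)) = (1,6) ∈ E(G2) ✓
  (4,9) → (φ(4),φ(9)) = (2,6) ∈ E(G2) ✓
  (5,6) → (φ(5),φ(6)) = (0,4) ∈ E(G2) ✓
  (5,9) → (φ(5),φ(9)) = (0,2) ∈ E(G2) ✓
  (6,7) → (φ(6),φ(7)) = (4,7) ∈ E(G2) ✓
  (6,8) → (φ(6),φ(8)) = (1,4) ∈ E(G2) ✓
  (6,9) → (φ(6),φ(9)) = (2,4) ∈ E(G2) ✓
  (7,8) → (φ(7),φ(8)) = (1,7) ∈ E(G2) ✓
All 27 edges of G1 map to edges of G2, and |E(G1)| = |E(G2)| = 27, so φ is a bijection on edges as well as vertices. Hence G1 ≅ G2.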